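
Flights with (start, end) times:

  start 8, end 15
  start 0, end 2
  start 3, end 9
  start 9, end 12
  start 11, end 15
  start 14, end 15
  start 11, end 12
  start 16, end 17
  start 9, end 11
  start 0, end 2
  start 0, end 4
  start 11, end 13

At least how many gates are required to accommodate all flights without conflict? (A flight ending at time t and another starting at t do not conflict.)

5

The answer is the maximum number of intervals overlapping at any instant.
Events (time:±→running): 0:+→1 0:+→2 0:+→3 2:-→2 2:-→1 3:+→2 4:-→1 8:+→2 9:-→1 9:+→2 9:+→3 11:-→2 11:+→3 11:+→4 11:+→5 … peak 5.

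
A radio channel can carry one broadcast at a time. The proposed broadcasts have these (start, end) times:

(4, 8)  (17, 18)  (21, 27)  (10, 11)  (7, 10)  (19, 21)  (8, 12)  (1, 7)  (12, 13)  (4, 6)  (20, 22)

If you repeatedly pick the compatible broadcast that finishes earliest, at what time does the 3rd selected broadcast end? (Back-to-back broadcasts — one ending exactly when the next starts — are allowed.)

By end time: (4,6), (1,7), (4,8), (7,10), (10,11), (8,12), (12,13), (17,18), (19,21), (20,22), (21,27).
Pick (4,6); next start ≥ 6 → (7,10); next start ≥ 10 → (10,11); next start ≥ 11 → (12,13); next start ≥ 13 → (17,18); next start ≥ 18 → (19,21); next start ≥ 21 → (21,27).
Selected: (4,6) (7,10) (10,11) (12,13) (17,18) (19,21) (21,27)

11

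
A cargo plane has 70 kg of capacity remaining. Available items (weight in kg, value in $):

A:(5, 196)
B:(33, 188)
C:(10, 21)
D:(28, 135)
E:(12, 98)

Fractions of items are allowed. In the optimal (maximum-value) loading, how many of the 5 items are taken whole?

3

Sort by value per unit weight and fill in that order.
Order: A (196/5=39.20) > E (98/12=8.17) > B (188/33=5.70) > D (135/28=4.82) > C (21/10=2.10)
Fill: take A (5 @ 196) → take E (12 @ 98) → take B (33 @ 188) → take 20/28 of D → 96.43; 70/70 used.
3 item(s) taken whole; one partial (take 20/28 of D).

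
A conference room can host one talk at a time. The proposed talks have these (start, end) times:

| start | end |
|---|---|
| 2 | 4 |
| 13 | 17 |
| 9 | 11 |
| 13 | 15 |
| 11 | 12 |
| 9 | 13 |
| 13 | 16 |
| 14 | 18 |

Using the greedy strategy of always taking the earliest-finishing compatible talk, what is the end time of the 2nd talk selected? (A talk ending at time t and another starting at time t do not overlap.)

11

Sorted by end: (2,4)  (9,11)  (11,12)  (9,13)  (13,15)  (13,16)  (13,17)  (14,18)
take (2,4); take (9,11); take (11,12); take (13,15); skip (13,16); skip (14,18).
Selected: (2,4) (9,11) (11,12) (13,15)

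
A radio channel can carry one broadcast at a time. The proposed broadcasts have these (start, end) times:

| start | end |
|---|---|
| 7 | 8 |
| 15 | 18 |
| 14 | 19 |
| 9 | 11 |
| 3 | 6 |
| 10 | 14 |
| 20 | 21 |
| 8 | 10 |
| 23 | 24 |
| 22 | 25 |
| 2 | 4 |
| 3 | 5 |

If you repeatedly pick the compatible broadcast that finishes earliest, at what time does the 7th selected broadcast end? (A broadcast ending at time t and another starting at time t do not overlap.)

Order by finish time; keep every interval that doesn't clash with the previous kept one.
Sorted by end: (2,4)  (3,5)  (3,6)  (7,8)  (8,10)  (9,11)  (10,14)  (15,18)  (14,19)  (20,21)  (23,24)  (22,25)
take (2,4); skip (3,6); take (7,8); take (8,10); skip (9,11); take (10,14); take (15,18); take (20,21); take (23,24).
Selected: (2,4) (7,8) (8,10) (10,14) (15,18) (20,21) (23,24)

24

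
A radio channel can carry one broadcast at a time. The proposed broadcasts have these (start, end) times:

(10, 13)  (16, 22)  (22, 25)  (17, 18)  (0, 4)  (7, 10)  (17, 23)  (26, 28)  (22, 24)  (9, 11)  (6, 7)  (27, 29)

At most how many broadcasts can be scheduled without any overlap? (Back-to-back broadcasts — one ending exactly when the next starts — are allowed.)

Greedy by earliest finish: after sorting by end time, pick each interval compatible with the last pick.
By end time: (0,4), (6,7), (7,10), (9,11), (10,13), (17,18), (16,22), (17,23), (22,24), (22,25), (26,28), (27,29).
Pick (0,4); next start ≥ 4 → (6,7); next start ≥ 7 → (7,10); next start ≥ 10 → (10,13); next start ≥ 13 → (17,18); next start ≥ 18 → (22,24); next start ≥ 24 → (26,28).
Selected 7 broadcasts.

7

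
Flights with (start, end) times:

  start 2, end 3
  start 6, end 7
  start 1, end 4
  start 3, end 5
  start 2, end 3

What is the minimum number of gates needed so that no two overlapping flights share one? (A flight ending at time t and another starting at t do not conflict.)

Events (time:±→running): 1:+→1 2:+→2 2:+→3 … peak 3.

3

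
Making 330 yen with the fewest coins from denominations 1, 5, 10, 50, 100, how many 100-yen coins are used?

3

330 = 3×100 + 3×10
Count of 100: 3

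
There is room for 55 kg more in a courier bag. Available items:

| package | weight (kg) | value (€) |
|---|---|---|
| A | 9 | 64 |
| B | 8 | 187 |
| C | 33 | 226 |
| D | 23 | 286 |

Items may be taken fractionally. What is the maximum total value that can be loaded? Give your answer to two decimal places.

639.73

Order: B (187/8=23.38) > D (286/23=12.43) > A (64/9=7.11) > C (226/33=6.85)
Fill: take B (8 @ 187) → take D (23 @ 286) → take A (9 @ 64) → take 15/33 of C → 102.73; 55/55 used.
Total value = 639.73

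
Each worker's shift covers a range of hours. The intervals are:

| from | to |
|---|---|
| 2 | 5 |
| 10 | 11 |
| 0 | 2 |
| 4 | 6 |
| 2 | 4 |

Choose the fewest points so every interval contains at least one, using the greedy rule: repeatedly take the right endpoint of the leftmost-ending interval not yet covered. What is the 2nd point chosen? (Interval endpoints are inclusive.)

Sorted: [0,2] [2,4] [2,5] [4,6] [10,11]
{[0,2],[2,4],[2,5]} hit by 2; {[4,6]} hit by 6; {[10,11]} hit by 11.
Points: 2, 6, 11 (3 total).

6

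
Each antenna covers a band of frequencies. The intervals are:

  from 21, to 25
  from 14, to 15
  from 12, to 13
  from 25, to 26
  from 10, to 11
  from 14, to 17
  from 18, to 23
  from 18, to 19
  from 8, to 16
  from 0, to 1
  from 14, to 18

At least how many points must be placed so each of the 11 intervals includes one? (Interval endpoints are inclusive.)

6

By right end: [0,1]  [10,11]  [12,13]  [14,15]  [8,16]  [14,17]  [14,18]  [18,19]  [18,23]  [21,25]  [25,26]
[0,1] uncovered → point at 1; [10,11] uncovered → point at 11; [12,13] uncovered → point at 13; [14,15] uncovered → point at 15; [18,19] uncovered → point at 19; [21,25] uncovered → point at 25.
Points: 1, 11, 13, 15, 19, 25 (6 total).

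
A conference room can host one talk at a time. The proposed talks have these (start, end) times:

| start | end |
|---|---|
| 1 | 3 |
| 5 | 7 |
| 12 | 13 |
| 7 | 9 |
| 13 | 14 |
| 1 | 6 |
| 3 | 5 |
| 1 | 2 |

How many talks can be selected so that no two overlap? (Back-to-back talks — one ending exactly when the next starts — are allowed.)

6

Greedy by earliest finish: after sorting by end time, pick each interval compatible with the last pick.
By end time: (1,2), (1,3), (3,5), (1,6), (5,7), (7,9), (12,13), (13,14).
Pick (1,2); next start ≥ 2 → (3,5); next start ≥ 5 → (5,7); next start ≥ 7 → (7,9); next start ≥ 9 → (12,13); next start ≥ 13 → (13,14).
Selected 6 talks.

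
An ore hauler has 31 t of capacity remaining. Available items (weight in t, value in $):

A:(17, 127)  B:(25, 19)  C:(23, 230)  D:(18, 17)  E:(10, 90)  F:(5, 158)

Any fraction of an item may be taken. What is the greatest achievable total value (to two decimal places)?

415.00

Order: F (158/5=31.60) > C (230/23=10.00) > E (90/10=9.00) > A (127/17=7.47) > D (17/18=0.94) > B (19/25=0.76)
Fill: take F (5 @ 158) → take C (23 @ 230) → take 3/10 of E → 27.00; 31/31 used.
Total value = 415.00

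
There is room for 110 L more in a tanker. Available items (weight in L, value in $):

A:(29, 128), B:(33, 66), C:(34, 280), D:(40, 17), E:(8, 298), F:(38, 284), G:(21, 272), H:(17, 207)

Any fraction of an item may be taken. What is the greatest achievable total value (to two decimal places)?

1281.21

Greedy by value/weight ratio, highest first.
Order: E (298/8=37.25) > G (272/21=12.95) > H (207/17=12.18) > C (280/34=8.24) > F (284/38=7.47) > A (128/29=4.41) > B (66/33=2.00) > D (17/40=0.42)
Fill: take E (8 @ 298) → take G (21 @ 272) → take H (17 @ 207) → take C (34 @ 280) → take 30/38 of F → 224.21; 110/110 used.
Total value = 1281.21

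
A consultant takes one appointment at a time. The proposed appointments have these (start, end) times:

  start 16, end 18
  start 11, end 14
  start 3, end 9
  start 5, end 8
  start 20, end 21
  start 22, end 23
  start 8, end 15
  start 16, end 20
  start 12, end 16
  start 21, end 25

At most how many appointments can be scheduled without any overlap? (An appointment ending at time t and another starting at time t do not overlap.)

5

Greedy by earliest finish: after sorting by end time, pick each interval compatible with the last pick.
By end time: (5,8), (3,9), (11,14), (8,15), (12,16), (16,18), (16,20), (20,21), (22,23), (21,25).
Pick (5,8); next start ≥ 8 → (11,14); next start ≥ 14 → (16,18); next start ≥ 18 → (20,21); next start ≥ 21 → (22,23).
Selected 5 appointments.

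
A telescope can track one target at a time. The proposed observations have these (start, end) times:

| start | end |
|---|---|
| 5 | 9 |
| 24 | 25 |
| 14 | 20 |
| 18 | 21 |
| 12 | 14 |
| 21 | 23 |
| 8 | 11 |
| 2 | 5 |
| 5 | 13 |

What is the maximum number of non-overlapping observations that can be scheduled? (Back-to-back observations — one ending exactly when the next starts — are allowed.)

6

Sorted by end: (2,5)  (5,9)  (8,11)  (5,13)  (12,14)  (14,20)  (18,21)  (21,23)  (24,25)
take (2,5); take (5,9); take (12,14); take (14,20); skip (18,21); take (21,23); take (24,25).
Selected 6 observations.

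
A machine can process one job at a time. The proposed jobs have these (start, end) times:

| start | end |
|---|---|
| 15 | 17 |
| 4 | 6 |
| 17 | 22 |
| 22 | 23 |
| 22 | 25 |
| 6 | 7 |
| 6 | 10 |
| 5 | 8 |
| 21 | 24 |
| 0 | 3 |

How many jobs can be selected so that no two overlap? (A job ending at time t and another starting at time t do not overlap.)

6

Sorted by end: (0,3)  (4,6)  (6,7)  (5,8)  (6,10)  (15,17)  (17,22)  (22,23)  (21,24)  (22,25)
take (0,3); take (4,6); take (6,7); take (15,17); take (17,22); take (22,23).
Selected 6 jobs.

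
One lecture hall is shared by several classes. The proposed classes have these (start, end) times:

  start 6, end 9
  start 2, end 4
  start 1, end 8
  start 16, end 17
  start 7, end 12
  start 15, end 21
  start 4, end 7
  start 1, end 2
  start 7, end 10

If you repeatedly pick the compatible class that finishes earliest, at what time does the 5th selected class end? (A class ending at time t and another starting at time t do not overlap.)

17

Sorted by end: (1,2)  (2,4)  (4,7)  (1,8)  (6,9)  (7,10)  (7,12)  (16,17)  (15,21)
take (1,2); take (2,4); take (4,7); skip (1,8); take (7,10); skip (7,12); take (16,17); skip (15,21).
Selected: (1,2) (2,4) (4,7) (7,10) (16,17)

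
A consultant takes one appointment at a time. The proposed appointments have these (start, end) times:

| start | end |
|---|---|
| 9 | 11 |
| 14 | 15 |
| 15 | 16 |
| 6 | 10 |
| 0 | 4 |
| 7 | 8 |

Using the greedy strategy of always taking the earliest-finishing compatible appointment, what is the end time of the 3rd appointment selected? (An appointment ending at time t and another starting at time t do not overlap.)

Greedy by earliest finish: after sorting by end time, pick each interval compatible with the last pick.
Sorted by end: (0,4)  (7,8)  (6,10)  (9,11)  (14,15)  (15,16)
take (0,4); take (7,8); take (9,11); take (14,15); take (15,16).
Selected: (0,4) (7,8) (9,11) (14,15) (15,16)

11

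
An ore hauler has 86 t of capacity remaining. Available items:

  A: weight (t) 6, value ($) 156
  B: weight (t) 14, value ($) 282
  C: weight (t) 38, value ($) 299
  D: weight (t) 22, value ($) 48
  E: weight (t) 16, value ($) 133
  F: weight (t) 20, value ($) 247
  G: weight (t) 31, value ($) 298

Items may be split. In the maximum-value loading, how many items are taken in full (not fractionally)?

4

Greedy by value/weight ratio, highest first.
Ratios (sorted): A 26.00, B 20.14, F 12.35, G 9.61, E 8.31, C 7.87, D 2.18
take A (6 @ 156); take B (14 @ 282); take F (20 @ 247); take G (31 @ 298); take 15/16 of E → 124.69. Capacity used 86/86.
4 item(s) taken whole; one partial (take 15/16 of E).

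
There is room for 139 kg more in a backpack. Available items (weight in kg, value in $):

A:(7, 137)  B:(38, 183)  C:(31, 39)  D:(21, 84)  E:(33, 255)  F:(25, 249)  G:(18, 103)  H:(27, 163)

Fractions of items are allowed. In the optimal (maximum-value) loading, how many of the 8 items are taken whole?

5

Ratios (sorted): A 19.57, F 9.96, E 7.73, H 6.04, G 5.72, B 4.82, D 4.00, C 1.26
take A (7 @ 137); take F (25 @ 249); take E (33 @ 255); take H (27 @ 163); take G (18 @ 103); take 29/38 of B → 139.66. Capacity used 139/139.
5 item(s) taken whole; one partial (take 29/38 of B).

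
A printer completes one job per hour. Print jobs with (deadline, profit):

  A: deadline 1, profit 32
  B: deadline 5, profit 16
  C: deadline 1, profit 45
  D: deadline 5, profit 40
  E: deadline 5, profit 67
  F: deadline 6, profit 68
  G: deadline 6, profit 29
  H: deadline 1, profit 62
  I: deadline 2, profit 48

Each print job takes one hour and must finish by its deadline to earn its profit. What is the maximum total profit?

314

Take jobs in profit order; each goes to the latest open slot no later than its deadline.
By profit: F(d6,68), E(d5,67), H(d1,62), I(d2,48), C(d1,45), D(d5,40), A(d1,32), G(d6,29), B(d5,16)
F→slot 6; E→slot 5; H→slot 1; I→slot 2; C skipped; D→slot 4; A skipped; G→slot 3; B skipped.
Profit = 62 + 48 + 29 + 40 + 67 + 68 = 314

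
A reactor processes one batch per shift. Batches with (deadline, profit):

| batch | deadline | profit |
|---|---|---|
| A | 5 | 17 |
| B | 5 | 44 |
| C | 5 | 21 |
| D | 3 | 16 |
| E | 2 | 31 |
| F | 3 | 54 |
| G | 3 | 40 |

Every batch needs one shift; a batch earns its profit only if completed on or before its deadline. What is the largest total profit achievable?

190

Sort by profit descending; place each in the latest free slot ≤ its deadline.
Profit order: F=54 B=44 G=40 E=31 C=21 A=17 D=16
Assign: F→slot 3, B→slot 5, G→slot 2, E→slot 1, C→slot 4, A skipped, D skipped.
Slots: [1:E] [2:G] [3:F] [4:C] [5:B]
Profit = 31 + 40 + 54 + 21 + 44 = 190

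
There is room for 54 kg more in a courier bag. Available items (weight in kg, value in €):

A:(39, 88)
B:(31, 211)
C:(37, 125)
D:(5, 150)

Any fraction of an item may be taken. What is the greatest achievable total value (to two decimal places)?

421.81

Greedy by value/weight ratio, highest first.
Ratios (sorted): D 30.00, B 6.81, C 3.38, A 2.26
take D (5 @ 150); take B (31 @ 211); take 18/37 of C → 60.81. Capacity used 54/54.
Total value = 421.81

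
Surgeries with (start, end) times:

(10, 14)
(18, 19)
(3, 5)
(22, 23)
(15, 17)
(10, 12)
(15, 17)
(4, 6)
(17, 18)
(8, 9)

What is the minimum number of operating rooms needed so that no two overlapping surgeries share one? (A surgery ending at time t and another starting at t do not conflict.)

Events (time:±→running): 3:+→1 4:+→2 … peak 2.

2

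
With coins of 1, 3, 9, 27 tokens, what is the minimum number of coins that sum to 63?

Greedy: take as many of the largest coin as possible, then repeat with the remainder.
63 − 2×27→9 − 1×9→0
Total coins = 2 + 1 = 3

3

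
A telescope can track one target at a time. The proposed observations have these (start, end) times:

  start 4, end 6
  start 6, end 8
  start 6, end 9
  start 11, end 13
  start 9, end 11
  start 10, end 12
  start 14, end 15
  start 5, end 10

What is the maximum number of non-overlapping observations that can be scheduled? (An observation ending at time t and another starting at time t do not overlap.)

5

By end time: (4,6), (6,8), (6,9), (5,10), (9,11), (10,12), (11,13), (14,15).
Pick (4,6); next start ≥ 6 → (6,8); next start ≥ 8 → (9,11); next start ≥ 11 → (11,13); next start ≥ 13 → (14,15).
Selected 5 observations.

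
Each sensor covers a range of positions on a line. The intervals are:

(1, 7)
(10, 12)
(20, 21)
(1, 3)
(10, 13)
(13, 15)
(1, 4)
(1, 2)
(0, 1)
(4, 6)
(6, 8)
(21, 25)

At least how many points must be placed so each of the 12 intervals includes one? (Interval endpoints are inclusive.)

5

Sorted: [0,1] [1,2] [1,3] [1,4] [4,6] [1,7] [6,8] [10,12] [10,13] [13,15] [20,21] [21,25]
{[0,1],[1,2],[1,3],[1,4]} hit by 1; {[4,6],[1,7],[6,8]} hit by 6; {[10,12],[10,13]} hit by 12; {[13,15]} hit by 15; {[20,21],[21,25]} hit by 21.
Points: 1, 6, 12, 15, 21 (5 total).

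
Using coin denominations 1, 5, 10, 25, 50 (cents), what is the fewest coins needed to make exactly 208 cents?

Use the largest denomination that fits, subtract, and repeat.
208 − 4×50→8 − 1×5→3 − 3×1→0
Total coins = 4 + 1 + 3 = 8

8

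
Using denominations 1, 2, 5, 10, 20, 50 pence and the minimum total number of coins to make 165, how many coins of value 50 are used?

3

Greedy: take as many of the largest coin as possible, then repeat with the remainder.
165 = 3×50 + 1×10 + 1×5
Count of 50: 3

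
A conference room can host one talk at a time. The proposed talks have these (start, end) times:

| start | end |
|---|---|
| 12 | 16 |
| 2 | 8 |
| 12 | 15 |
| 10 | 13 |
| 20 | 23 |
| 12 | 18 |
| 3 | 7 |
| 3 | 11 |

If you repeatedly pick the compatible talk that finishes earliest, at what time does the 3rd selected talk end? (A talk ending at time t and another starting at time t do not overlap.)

23

By end time: (3,7), (2,8), (3,11), (10,13), (12,15), (12,16), (12,18), (20,23).
Pick (3,7); next start ≥ 7 → (10,13); next start ≥ 13 → (20,23).
Selected: (3,7) (10,13) (20,23)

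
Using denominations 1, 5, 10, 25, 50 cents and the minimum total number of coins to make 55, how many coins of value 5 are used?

Greedy: take as many of the largest coin as possible, then repeat with the remainder.
55 = 1×50 + 1×5
Count of 5: 1

1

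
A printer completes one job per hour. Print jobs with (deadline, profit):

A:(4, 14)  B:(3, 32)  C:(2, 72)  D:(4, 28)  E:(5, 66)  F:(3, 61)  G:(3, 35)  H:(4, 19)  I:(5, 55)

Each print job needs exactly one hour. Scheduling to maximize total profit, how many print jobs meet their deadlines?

Sort by profit descending; place each in the latest free slot ≤ its deadline.
By profit: C(d2,72), E(d5,66), F(d3,61), I(d5,55), G(d3,35), B(d3,32), D(d4,28), H(d4,19), A(d4,14)
C→slot 2; E→slot 5; F→slot 3; I→slot 4; G→slot 1; B skipped; D skipped; H skipped; A skipped.
5 of 9 scheduled.

5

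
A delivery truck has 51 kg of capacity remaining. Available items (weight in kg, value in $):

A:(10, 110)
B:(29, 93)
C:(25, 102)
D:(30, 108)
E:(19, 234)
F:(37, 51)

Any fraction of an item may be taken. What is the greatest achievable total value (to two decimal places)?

433.76

Order: E (234/19=12.32) > A (110/10=11.00) > C (102/25=4.08) > D (108/30=3.60) > B (93/29=3.21) > F (51/37=1.38)
Fill: take E (19 @ 234) → take A (10 @ 110) → take 22/25 of C → 89.76; 51/51 used.
Total value = 433.76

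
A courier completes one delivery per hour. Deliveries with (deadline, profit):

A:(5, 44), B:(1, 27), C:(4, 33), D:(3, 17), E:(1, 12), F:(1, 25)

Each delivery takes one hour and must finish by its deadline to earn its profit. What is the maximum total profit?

Take jobs in profit order; each goes to the latest open slot no later than its deadline.
By profit: A(d5,44), C(d4,33), B(d1,27), F(d1,25), D(d3,17), E(d1,12)
A→slot 5; C→slot 4; B→slot 1; F skipped; D→slot 3; E skipped.
Profit = 27 + 17 + 33 + 44 = 121

121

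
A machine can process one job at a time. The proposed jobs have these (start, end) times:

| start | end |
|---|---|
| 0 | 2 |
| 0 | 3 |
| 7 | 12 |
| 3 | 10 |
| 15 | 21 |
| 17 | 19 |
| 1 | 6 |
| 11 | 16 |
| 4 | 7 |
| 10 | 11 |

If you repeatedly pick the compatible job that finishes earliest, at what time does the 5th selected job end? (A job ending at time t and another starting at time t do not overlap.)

Sort by end time and greedily take each interval whose start is ≥ the last chosen end.
By end time: (0,2), (0,3), (1,6), (4,7), (3,10), (10,11), (7,12), (11,16), (17,19), (15,21).
Pick (0,2); next start ≥ 2 → (4,7); next start ≥ 7 → (10,11); next start ≥ 11 → (11,16); next start ≥ 16 → (17,19).
Selected: (0,2) (4,7) (10,11) (11,16) (17,19)

19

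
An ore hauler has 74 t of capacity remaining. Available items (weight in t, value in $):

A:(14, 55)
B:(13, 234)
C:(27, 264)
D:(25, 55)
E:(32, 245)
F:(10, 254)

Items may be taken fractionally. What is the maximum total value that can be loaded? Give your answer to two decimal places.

Ratios (sorted): F 25.40, B 18.00, C 9.78, E 7.66, A 3.93, D 2.20
take F (10 @ 254); take B (13 @ 234); take C (27 @ 264); take 24/32 of E → 183.75. Capacity used 74/74.
Total value = 935.75

935.75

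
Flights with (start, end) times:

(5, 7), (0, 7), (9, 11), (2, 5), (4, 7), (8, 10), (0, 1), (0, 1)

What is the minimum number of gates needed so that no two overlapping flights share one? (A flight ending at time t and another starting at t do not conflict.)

3

starts: [0, 0, 0, 2, 4, 5, 8, 9]
ends:   [1, 1, 5, 7, 7, 7, 10, 11]
s0→1 s0→2 s0→3  — peak 3.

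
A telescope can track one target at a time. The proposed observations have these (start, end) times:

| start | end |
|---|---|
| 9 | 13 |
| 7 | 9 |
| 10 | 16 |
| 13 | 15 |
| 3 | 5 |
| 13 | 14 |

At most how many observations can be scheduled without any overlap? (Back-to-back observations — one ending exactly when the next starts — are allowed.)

4

By end time: (3,5), (7,9), (9,13), (13,14), (13,15), (10,16).
Pick (3,5); next start ≥ 5 → (7,9); next start ≥ 9 → (9,13); next start ≥ 13 → (13,14).
Selected 4 observations.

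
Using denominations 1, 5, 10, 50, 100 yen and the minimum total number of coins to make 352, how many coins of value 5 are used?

0

352 − 3×100→52 − 1×50→2 − 2×1→0
Count of 5: 0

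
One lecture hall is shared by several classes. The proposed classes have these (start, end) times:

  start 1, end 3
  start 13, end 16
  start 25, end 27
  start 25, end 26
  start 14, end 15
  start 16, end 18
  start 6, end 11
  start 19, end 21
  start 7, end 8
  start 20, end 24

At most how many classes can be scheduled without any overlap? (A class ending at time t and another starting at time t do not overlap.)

6

By end time: (1,3), (7,8), (6,11), (14,15), (13,16), (16,18), (19,21), (20,24), (25,26), (25,27).
Pick (1,3); next start ≥ 3 → (7,8); next start ≥ 8 → (14,15); next start ≥ 15 → (16,18); next start ≥ 18 → (19,21); next start ≥ 21 → (25,26).
Selected 6 classes.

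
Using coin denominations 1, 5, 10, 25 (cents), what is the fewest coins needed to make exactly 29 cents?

5

Greedy: take as many of the largest coin as possible, then repeat with the remainder.
29 − 1×25→4 − 4×1→0
Total coins = 1 + 4 = 5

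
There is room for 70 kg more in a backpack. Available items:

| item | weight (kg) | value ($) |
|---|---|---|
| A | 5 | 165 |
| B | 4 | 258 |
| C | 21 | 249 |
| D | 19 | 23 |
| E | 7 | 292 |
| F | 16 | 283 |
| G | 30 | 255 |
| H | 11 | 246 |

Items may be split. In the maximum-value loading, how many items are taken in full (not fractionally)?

Sort by value per unit weight and fill in that order.
Order: B (258/4=64.50) > E (292/7=41.71) > A (165/5=33.00) > H (246/11=22.36) > F (283/16=17.69) > C (249/21=11.86) > G (255/30=8.50) > D (23/19=1.21)
Fill: take B (4 @ 258) → take E (7 @ 292) → take A (5 @ 165) → take H (11 @ 246) → take F (16 @ 283) → take C (21 @ 249) → take 6/30 of G → 51.00; 70/70 used.
6 item(s) taken whole; one partial (take 6/30 of G).

6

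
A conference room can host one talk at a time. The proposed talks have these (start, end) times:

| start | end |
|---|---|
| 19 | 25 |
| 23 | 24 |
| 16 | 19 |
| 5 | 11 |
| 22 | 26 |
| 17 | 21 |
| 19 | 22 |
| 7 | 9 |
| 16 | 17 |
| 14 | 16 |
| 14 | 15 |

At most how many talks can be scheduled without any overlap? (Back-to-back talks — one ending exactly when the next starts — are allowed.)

By end time: (7,9), (5,11), (14,15), (14,16), (16,17), (16,19), (17,21), (19,22), (23,24), (19,25), (22,26).
Pick (7,9); next start ≥ 9 → (14,15); next start ≥ 15 → (16,17); next start ≥ 17 → (17,21); next start ≥ 21 → (23,24).
Selected 5 talks.

5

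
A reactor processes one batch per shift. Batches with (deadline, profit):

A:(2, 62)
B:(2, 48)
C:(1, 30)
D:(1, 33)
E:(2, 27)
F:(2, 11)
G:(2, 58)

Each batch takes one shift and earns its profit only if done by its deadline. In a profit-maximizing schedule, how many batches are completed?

2

By profit: A(d2,62), G(d2,58), B(d2,48), D(d1,33), C(d1,30), E(d2,27), F(d2,11)
A→slot 2; G→slot 1; B skipped; D skipped; C skipped; E skipped; F skipped.
2 of 7 scheduled.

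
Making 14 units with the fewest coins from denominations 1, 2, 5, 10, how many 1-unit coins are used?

Use the largest denomination that fits, subtract, and repeat.
14 = 1×10 + 2×2
Count of 1: 0

0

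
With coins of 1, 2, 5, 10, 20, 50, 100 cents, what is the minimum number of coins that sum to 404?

6

404 − 4×100→4 − 2×2→0
Total coins = 4 + 2 = 6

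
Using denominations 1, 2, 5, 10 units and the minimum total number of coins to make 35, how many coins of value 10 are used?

35 = 3×10 + 1×5
Count of 10: 3

3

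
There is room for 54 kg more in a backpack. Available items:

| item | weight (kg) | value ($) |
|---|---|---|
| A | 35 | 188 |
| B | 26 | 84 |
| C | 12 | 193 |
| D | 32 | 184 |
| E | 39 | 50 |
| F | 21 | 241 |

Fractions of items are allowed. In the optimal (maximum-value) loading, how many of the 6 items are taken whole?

Ratios (sorted): C 16.08, F 11.48, D 5.75, A 5.37, B 3.23, E 1.28
take C (12 @ 193); take F (21 @ 241); take 21/32 of D → 120.75. Capacity used 54/54.
2 item(s) taken whole; one partial (take 21/32 of D).

2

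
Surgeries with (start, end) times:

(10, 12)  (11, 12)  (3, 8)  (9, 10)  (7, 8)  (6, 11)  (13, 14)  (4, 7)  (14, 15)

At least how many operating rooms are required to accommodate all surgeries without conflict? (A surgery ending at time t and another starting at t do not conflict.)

3

starts: [3, 4, 6, 7, 9, 10, 11, 13, 14]
ends:   [7, 8, 8, 10, 11, 12, 12, 14, 15]
s3→1 s4→2 s6→3  — peak 3.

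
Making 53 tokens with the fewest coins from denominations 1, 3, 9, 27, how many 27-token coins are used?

1

53 − 1×27→26 − 2×9→8 − 2×3→2 − 2×1→0
Count of 27: 1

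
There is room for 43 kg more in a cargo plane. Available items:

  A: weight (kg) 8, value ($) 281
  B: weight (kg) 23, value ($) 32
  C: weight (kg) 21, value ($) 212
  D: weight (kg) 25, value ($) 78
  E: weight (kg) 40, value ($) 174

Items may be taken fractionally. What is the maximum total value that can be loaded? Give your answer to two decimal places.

Sort by value per unit weight and fill in that order.
Order: A (281/8=35.12) > C (212/21=10.10) > E (174/40=4.35) > D (78/25=3.12) > B (32/23=1.39)
Fill: take A (8 @ 281) → take C (21 @ 212) → take 14/40 of E → 60.90; 43/43 used.
Total value = 553.90

553.90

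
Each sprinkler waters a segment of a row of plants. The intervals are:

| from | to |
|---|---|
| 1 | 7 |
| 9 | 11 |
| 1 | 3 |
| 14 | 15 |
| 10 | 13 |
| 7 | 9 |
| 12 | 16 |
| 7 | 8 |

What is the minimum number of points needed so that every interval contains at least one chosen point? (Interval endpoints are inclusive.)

Process intervals by earliest right end; each time one isn't hit yet, stab at its right endpoint.
By right end: [1,3]  [1,7]  [7,8]  [7,9]  [9,11]  [10,13]  [14,15]  [12,16]
[1,3] uncovered → point at 3; [7,8] uncovered → point at 8; [9,11] uncovered → point at 11; [14,15] uncovered → point at 15.
Points: 3, 8, 11, 15 (4 total).

4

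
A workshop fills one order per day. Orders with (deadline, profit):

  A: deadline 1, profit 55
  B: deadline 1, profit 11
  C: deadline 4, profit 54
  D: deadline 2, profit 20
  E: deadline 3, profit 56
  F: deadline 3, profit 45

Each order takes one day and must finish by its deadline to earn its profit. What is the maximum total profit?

210

Sort by profit descending; place each in the latest free slot ≤ its deadline.
Profit order: E=56 A=55 C=54 F=45 D=20 B=11
Assign: E→slot 3, A→slot 1, C→slot 4, F→slot 2, D skipped, B skipped.
Slots: [1:A] [2:F] [3:E] [4:C]
Profit = 55 + 45 + 56 + 54 = 210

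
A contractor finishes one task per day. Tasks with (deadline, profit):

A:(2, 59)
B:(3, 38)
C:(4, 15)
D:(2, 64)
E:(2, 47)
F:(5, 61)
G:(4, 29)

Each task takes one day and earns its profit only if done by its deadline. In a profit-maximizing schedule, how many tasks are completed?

5

Take jobs in profit order; each goes to the latest open slot no later than its deadline.
Profit order: D=64 F=61 A=59 E=47 B=38 G=29 C=15
Assign: D→slot 2, F→slot 5, A→slot 1, E skipped, B→slot 3, G→slot 4, C skipped.
Slots: [1:A] [2:D] [3:B] [4:G] [5:F]
5 of 7 scheduled.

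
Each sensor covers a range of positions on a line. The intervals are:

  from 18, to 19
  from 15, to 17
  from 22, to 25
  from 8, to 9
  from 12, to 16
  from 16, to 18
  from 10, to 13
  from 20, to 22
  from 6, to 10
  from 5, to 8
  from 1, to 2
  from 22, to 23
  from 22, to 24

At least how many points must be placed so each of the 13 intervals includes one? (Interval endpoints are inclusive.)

6

Sorted: [1,2] [5,8] [8,9] [6,10] [10,13] [12,16] [15,17] [16,18] [18,19] [20,22] [22,23] [22,24] [22,25]
{[1,2]} hit by 2; {[5,8],[8,9],[6,10]} hit by 8; {[10,13],[12,16]} hit by 13; {[15,17],[16,18]} hit by 17; {[18,19]} hit by 19; {[20,22],[22,23],[22,24],[22,25]} hit by 22.
Points: 2, 8, 13, 17, 19, 22 (6 total).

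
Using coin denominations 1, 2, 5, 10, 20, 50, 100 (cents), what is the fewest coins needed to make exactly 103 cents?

103 = 1×100 + 1×2 + 1×1
Total coins = 1 + 1 + 1 = 3

3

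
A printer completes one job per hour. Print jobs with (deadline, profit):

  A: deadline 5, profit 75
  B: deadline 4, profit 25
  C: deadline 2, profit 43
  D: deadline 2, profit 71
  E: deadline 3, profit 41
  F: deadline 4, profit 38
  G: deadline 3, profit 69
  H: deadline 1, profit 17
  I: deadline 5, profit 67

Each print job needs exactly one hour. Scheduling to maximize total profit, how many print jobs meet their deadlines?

Sort by profit descending; place each in the latest free slot ≤ its deadline.
By profit: A(d5,75), D(d2,71), G(d3,69), I(d5,67), C(d2,43), E(d3,41), F(d4,38), B(d4,25), H(d1,17)
A→slot 5; D→slot 2; G→slot 3; I→slot 4; C→slot 1; E skipped; F skipped; B skipped; H skipped.
5 of 9 scheduled.

5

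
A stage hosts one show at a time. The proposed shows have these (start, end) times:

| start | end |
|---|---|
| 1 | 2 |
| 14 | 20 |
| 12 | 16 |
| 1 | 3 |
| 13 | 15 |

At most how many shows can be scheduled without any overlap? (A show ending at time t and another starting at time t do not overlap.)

Order by finish time; keep every interval that doesn't clash with the previous kept one.
Sorted by end: (1,2)  (1,3)  (13,15)  (12,16)  (14,20)
take (1,2); take (13,15); skip (14,20).
Selected 2 shows.

2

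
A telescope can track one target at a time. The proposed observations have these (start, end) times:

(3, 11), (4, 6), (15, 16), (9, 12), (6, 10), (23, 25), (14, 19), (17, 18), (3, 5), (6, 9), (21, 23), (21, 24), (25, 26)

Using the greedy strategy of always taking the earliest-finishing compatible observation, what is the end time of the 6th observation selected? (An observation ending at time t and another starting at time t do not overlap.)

Greedy by earliest finish: after sorting by end time, pick each interval compatible with the last pick.
By end time: (3,5), (4,6), (6,9), (6,10), (3,11), (9,12), (15,16), (17,18), (14,19), (21,23), (21,24), (23,25), (25,26).
Pick (3,5); next start ≥ 5 → (6,9); next start ≥ 9 → (9,12); next start ≥ 12 → (15,16); next start ≥ 16 → (17,18); next start ≥ 18 → (21,23); next start ≥ 23 → (23,25); next start ≥ 25 → (25,26).
Selected: (3,5) (6,9) (9,12) (15,16) (17,18) (21,23) (23,25) (25,26)

23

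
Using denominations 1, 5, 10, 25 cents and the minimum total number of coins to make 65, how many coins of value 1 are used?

Use the largest denomination that fits, subtract, and repeat.
65 = 2×25 + 1×10 + 1×5
Count of 1: 0

0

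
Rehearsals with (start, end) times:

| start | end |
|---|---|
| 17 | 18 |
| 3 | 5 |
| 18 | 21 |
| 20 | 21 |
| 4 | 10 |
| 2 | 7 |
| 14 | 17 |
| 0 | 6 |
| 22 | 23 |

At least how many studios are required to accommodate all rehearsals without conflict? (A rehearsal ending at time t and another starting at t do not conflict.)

The answer is the maximum number of intervals overlapping at any instant.
starts: [0, 2, 3, 4, 14, 17, 18, 20, 22]
ends:   [5, 6, 7, 10, 17, 18, 21, 21, 23]
s0→1 s2→2 s3→3 s4→4  — peak 4.

4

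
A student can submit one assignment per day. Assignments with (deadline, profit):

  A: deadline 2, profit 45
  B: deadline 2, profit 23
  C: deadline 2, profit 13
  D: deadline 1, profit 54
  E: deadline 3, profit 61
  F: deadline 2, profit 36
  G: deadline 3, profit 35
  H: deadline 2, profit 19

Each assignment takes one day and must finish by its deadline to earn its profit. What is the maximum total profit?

160

By profit: E(d3,61), D(d1,54), A(d2,45), F(d2,36), G(d3,35), B(d2,23), H(d2,19), C(d2,13)
E→slot 3; D→slot 1; A→slot 2; F skipped; G skipped; B skipped; H skipped; C skipped.
Profit = 54 + 45 + 61 = 160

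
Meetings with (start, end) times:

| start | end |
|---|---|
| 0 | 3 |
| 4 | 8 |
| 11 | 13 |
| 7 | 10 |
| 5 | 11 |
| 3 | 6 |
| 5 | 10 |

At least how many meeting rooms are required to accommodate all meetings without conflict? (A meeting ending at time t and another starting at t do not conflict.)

4

starts: [0, 3, 4, 5, 5, 7, 11]
ends:   [3, 6, 8, 10, 10, 11, 13]
s0→1 e3→0 s3→1 s4→2 s5→3 s5→4  — peak 4.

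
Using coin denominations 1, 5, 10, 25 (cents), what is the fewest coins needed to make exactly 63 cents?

Greedy: take as many of the largest coin as possible, then repeat with the remainder.
63 − 2×25→13 − 1×10→3 − 3×1→0
Total coins = 2 + 1 + 3 = 6

6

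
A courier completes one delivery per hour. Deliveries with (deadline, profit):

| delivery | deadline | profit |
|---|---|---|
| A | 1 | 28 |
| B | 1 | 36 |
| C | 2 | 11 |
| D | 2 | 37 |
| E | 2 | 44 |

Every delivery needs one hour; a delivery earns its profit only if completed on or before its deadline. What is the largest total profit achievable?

Take jobs in profit order; each goes to the latest open slot no later than its deadline.
By profit: E(d2,44), D(d2,37), B(d1,36), A(d1,28), C(d2,11)
E→slot 2; D→slot 1; B skipped; A skipped; C skipped.
Profit = 37 + 44 = 81

81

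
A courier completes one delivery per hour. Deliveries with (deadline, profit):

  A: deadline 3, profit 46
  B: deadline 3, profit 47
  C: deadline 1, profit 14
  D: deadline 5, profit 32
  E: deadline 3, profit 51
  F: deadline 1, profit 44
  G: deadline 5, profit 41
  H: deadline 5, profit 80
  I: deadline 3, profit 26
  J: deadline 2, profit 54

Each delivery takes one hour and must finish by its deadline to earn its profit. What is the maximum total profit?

Sort by profit descending; place each in the latest free slot ≤ its deadline.
By profit: H(d5,80), J(d2,54), E(d3,51), B(d3,47), A(d3,46), F(d1,44), G(d5,41), D(d5,32), I(d3,26), C(d1,14)
H→slot 5; J→slot 2; E→slot 3; B→slot 1; A skipped; F skipped; G→slot 4; D skipped; I skipped; C skipped.
Profit = 47 + 54 + 51 + 41 + 80 = 273

273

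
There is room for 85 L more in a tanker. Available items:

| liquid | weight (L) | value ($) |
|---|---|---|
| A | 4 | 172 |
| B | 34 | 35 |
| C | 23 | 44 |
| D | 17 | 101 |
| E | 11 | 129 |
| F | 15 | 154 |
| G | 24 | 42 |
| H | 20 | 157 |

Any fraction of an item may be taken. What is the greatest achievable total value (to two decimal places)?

747.43

Greedy by value/weight ratio, highest first.
Ratios (sorted): A 43.00, E 11.73, F 10.27, H 7.85, D 5.94, C 1.91, G 1.75, B 1.03
take A (4 @ 172); take E (11 @ 129); take F (15 @ 154); take H (20 @ 157); take D (17 @ 101); take 18/23 of C → 34.43. Capacity used 85/85.
Total value = 747.43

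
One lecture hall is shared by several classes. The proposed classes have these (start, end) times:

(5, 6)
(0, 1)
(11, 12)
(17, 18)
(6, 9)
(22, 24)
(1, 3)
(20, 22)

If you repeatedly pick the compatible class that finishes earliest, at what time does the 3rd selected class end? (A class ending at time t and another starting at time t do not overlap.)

Greedy by earliest finish: after sorting by end time, pick each interval compatible with the last pick.
Sorted by end: (0,1)  (1,3)  (5,6)  (6,9)  (11,12)  (17,18)  (20,22)  (22,24)
take (0,1); take (1,3); take (5,6); take (6,9); take (11,12); take (17,18); take (20,22); take (22,24).
Selected: (0,1) (1,3) (5,6) (6,9) (11,12) (17,18) (20,22) (22,24)

6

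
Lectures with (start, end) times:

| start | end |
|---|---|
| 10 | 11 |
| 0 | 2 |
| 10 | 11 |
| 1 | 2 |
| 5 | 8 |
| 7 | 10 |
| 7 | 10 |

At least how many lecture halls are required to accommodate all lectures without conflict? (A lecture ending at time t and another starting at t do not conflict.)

3

Count concurrent intervals with a sweep; the peak is the room count.
starts: [0, 1, 5, 7, 7, 10, 10]
ends:   [2, 2, 8, 10, 10, 11, 11]
s0→1 s1→2 e2→1 e2→0 s5→1 s7→2 s7→3  — peak 3.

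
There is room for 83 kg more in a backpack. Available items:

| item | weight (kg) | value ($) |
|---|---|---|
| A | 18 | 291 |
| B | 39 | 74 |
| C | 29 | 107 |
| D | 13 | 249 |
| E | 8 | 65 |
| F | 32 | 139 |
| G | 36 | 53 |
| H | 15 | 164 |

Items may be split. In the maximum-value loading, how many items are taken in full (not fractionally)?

4

Greedy by value/weight ratio, highest first.
Order: D (249/13=19.15) > A (291/18=16.17) > H (164/15=10.93) > E (65/8=8.12) > F (139/32=4.34) > C (107/29=3.69) > B (74/39=1.90) > G (53/36=1.47)
Fill: take D (13 @ 249) → take A (18 @ 291) → take H (15 @ 164) → take E (8 @ 65) → take 29/32 of F → 125.97; 83/83 used.
4 item(s) taken whole; one partial (take 29/32 of F).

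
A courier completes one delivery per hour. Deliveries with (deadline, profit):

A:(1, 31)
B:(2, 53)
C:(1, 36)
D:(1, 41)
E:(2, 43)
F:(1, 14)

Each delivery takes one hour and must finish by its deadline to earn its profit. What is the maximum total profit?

96

Sort by profit descending; place each in the latest free slot ≤ its deadline.
By profit: B(d2,53), E(d2,43), D(d1,41), C(d1,36), A(d1,31), F(d1,14)
B→slot 2; E→slot 1; D skipped; C skipped; A skipped; F skipped.
Profit = 43 + 53 = 96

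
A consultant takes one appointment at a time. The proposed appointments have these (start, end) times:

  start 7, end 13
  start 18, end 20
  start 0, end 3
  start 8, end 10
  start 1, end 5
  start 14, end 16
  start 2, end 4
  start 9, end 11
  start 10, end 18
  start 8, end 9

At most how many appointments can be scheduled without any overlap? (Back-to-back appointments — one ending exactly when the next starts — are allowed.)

Order by finish time; keep every interval that doesn't clash with the previous kept one.
By end time: (0,3), (2,4), (1,5), (8,9), (8,10), (9,11), (7,13), (14,16), (10,18), (18,20).
Pick (0,3); next start ≥ 3 → (8,9); next start ≥ 9 → (9,11); next start ≥ 11 → (14,16); next start ≥ 16 → (18,20).
Selected 5 appointments.

5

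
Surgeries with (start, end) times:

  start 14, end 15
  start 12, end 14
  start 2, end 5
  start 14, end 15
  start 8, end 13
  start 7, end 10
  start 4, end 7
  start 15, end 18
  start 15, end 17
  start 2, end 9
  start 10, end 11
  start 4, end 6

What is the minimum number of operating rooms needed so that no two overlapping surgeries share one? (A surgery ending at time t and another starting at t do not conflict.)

Count concurrent intervals with a sweep; the peak is the room count.
starts: [2, 2, 4, 4, 7, 8, 10, 12, 14, 14, 15, 15]
ends:   [5, 6, 7, 9, 10, 11, 13, 14, 15, 15, 17, 18]
s2→1 s2→2 s4→3 s4→4  — peak 4.

4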